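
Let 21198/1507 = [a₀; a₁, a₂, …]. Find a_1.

21198 = 14·1507 + 100   →  a_0 = 14
1507 = 15·100 + 7   →  a_1 = 15

15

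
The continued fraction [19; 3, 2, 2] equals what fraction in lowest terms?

328/17

Using pₖ = aₖpₖ₋₁ + pₖ₋₂ and qₖ = aₖqₖ₋₁ + qₖ₋₂:
  k=0: a=19, p=19, q=1
  k=1: a=3, p=58, q=3
  k=2: a=2, p=135, q=7
  k=3: a=2, p=328, q=17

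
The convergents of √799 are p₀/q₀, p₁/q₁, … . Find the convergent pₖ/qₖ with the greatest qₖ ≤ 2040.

√799 = [28; 3, 1, 3, 56, …] (period length 4).
Convergents:
  p_0/q_0 = 28/1
  p_1/q_1 = 85/3
  p_2/q_2 = 113/4
  p_3/q_3 = 424/15
  p_4/q_4 = 23857/844
  p_5/q_5 = 71995/2547
q_4 = 844 ≤ 2040 < 2547 = q_5, so the answer is 23857/844.

23857/844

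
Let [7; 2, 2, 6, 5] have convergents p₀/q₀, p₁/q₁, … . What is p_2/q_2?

Using pₖ = aₖpₖ₋₁ + pₖ₋₂, qₖ = aₖqₖ₋₁ + qₖ₋₂ (with p₋₁=1, p₋₂=0, q₋₁=0, q₋₂=1):
  k=0: a=7, p=7, q=1
  k=1: a=2, p=15, q=2
  k=2: a=2, p=37, q=5

37/5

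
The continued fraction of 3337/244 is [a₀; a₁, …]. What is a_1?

3337 = 13·244 + 165   →  a_0 = 13
244 = 1·165 + 79   →  a_1 = 1

1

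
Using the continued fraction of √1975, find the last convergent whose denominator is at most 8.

311/7

√1975 = [44; 2, 3, 1, 2, 1, 3, 2, 88, …] (period length 8).
Convergents:
  p_0/q_0 = 44/1
  p_1/q_1 = 89/2
  p_2/q_2 = 311/7
  p_3/q_3 = 400/9
q_2 = 7 ≤ 8 < 9 = q_3, so the answer is 311/7.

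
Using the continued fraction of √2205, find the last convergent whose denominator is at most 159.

√2205 = [46; 1, 22, 2, 22, 1, 92, …] (period length 6).
Convergents:
  p_0/q_0 = 46/1
  p_1/q_1 = 47/1
  p_2/q_2 = 1080/23
  p_3/q_3 = 2207/47
  p_4/q_4 = 49634/1057
q_3 = 47 ≤ 159 < 1057 = q_4, so the answer is 2207/47.

2207/47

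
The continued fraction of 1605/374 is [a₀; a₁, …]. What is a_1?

1605 = 4·374 + 109   →  a_0 = 4
374 = 3·109 + 47   →  a_1 = 3

3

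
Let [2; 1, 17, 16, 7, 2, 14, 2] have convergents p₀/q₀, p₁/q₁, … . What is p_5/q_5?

12871/4371

Using pₖ = aₖpₖ₋₁ + pₖ₋₂, qₖ = aₖqₖ₋₁ + qₖ₋₂ (with p₋₁=1, p₋₂=0, q₋₁=0, q₋₂=1):
  k=0: a=2, p=2, q=1
  k=1: a=1, p=3, q=1
  k=2: a=17, p=53, q=18
  k=3: a=16, p=851, q=289
  k=4: a=7, p=6010, q=2041
  k=5: a=2, p=12871, q=4371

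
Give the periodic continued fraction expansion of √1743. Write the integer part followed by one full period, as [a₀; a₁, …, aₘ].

a₀ = ⌊√1743⌋ = 41.
With m₀=0, d₀=1 and mₖ₊₁ = dₖaₖ − mₖ, dₖ₊₁ = (n − mₖ₊₁²)/dₖ, aₖ₊₁ = ⌊(a₀+mₖ₊₁)/dₖ₊₁⌋:
  k=1: m=41, d=62, a=1
  k=2: m=21, d=21, a=2
  k=3: m=21, d=62, a=1
  k=4: m=41, d=1, a=82
d=1 and a=2a₀=82 at k=4, so the next step gives (m, d) = (41, 62) again — its k=1 value — and the period has length 4.

[41; 1, 2, 1, 82]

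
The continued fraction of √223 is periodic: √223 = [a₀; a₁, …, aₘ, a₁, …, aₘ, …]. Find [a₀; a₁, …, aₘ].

a₀ = ⌊√223⌋ = 14.
With m₀=0, d₀=1 and mₖ₊₁ = dₖaₖ − mₖ, dₖ₊₁ = (n − mₖ₊₁²)/dₖ, aₖ₊₁ = ⌊(a₀+mₖ₊₁)/dₖ₊₁⌋:
  k=1: m=14, d=27, a=1
  k=2: m=13, d=2, a=13
  k=3: m=13, d=27, a=1
  k=4: m=14, d=1, a=28
d=1 and a=2a₀=28 at k=4, so the next step gives (m, d) = (14, 27) again — its k=1 value — and the period has length 4.

[14; 1, 13, 1, 28]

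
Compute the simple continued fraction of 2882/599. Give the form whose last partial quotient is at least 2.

2882 = 4·599 + 486
599 = 1·486 + 113
486 = 4·113 + 34
113 = 3·34 + 11
34 = 3·11 + 1
11 = 11·1 + 0  (stop)
So 2882/599 = [4; 1, 4, 3, 3, 11].

[4; 1, 4, 3, 3, 11]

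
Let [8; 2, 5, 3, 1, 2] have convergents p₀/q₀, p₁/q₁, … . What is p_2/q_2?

Using pₖ = aₖpₖ₋₁ + pₖ₋₂, qₖ = aₖqₖ₋₁ + qₖ₋₂ (with p₋₁=1, p₋₂=0, q₋₁=0, q₋₂=1):
  k=0: a=8, p=8, q=1
  k=1: a=2, p=17, q=2
  k=2: a=5, p=93, q=11

93/11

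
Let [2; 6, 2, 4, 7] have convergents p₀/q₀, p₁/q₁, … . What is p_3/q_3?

Using pₖ = aₖpₖ₋₁ + pₖ₋₂, qₖ = aₖqₖ₋₁ + qₖ₋₂ (with p₋₁=1, p₋₂=0, q₋₁=0, q₋₂=1):
  k=0: a=2, p=2, q=1
  k=1: a=6, p=13, q=6
  k=2: a=2, p=28, q=13
  k=3: a=4, p=125, q=58

125/58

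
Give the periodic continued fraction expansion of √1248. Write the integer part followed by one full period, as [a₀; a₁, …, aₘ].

[35; 3, 17, 3, 70]

a₀ = ⌊√1248⌋ = 35.
With m₀=0, d₀=1 and mₖ₊₁ = dₖaₖ − mₖ, dₖ₊₁ = (n − mₖ₊₁²)/dₖ, aₖ₊₁ = ⌊(a₀+mₖ₊₁)/dₖ₊₁⌋:
  k=1: m=35, d=23, a=3
  k=2: m=34, d=4, a=17
  k=3: m=34, d=23, a=3
  k=4: m=35, d=1, a=70
d=1 and a=2a₀=70 at k=4, so the next step gives (m, d) = (35, 23) again — its k=1 value — and the period has length 4.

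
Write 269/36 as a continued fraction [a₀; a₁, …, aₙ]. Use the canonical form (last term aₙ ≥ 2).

[7; 2, 8, 2]

269 = 7×36 + 17
36 = 2×17 + 2
17 = 8×2 + 1
2 = 2×1 + 0  (stop)
So 269/36 = [7; 2, 8, 2].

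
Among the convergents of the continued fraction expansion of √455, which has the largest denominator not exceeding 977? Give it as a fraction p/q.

√455 = [21; 3, 42, …] (period length 2).
Convergents:
  p_0/q_0 = 21/1
  p_1/q_1 = 64/3
  p_2/q_2 = 2709/127
  p_3/q_3 = 8191/384
  p_4/q_4 = 346731/16255
q_3 = 384 ≤ 977 < 16255 = q_4, so the answer is 8191/384.

8191/384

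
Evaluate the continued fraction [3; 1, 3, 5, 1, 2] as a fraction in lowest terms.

Using pₖ = aₖpₖ₋₁ + pₖ₋₂ and qₖ = aₖqₖ₋₁ + qₖ₋₂:
  k=0: a=3, p=3, q=1
  k=1: a=1, p=4, q=1
  k=2: a=3, p=15, q=4
  k=3: a=5, p=79, q=21
  k=4: a=1, p=94, q=25
  k=5: a=2, p=267, q=71

267/71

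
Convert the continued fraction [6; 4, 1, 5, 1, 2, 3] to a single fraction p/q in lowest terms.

Fold from the inside: start with 3/1.
  2 + 1/3 = 7/3
  1 + 3/7 = 10/7
  5 + 7/10 = 57/10
  1 + 10/57 = 67/57
  4 + 57/67 = 325/67
  6 + 67/325 = 2017/325

2017/325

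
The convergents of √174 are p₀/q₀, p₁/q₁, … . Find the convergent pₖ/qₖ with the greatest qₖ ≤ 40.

277/21

√174 = [13; 5, 4, 5, 26, …] (period length 4).
Convergents:
  p_0/q_0 = 13/1
  p_1/q_1 = 66/5
  p_2/q_2 = 277/21
  p_3/q_3 = 1451/110
q_2 = 21 ≤ 40 < 110 = q_3, so the answer is 277/21.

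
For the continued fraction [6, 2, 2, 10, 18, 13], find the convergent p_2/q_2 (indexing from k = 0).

Using pₖ = aₖpₖ₋₁ + pₖ₋₂, qₖ = aₖqₖ₋₁ + qₖ₋₂ (with p₋₁=1, p₋₂=0, q₋₁=0, q₋₂=1):
  k=0: a=6, p=6, q=1
  k=1: a=2, p=13, q=2
  k=2: a=2, p=32, q=5

32/5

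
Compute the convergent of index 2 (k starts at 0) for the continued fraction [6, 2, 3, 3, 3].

Using pₖ = aₖpₖ₋₁ + pₖ₋₂, qₖ = aₖqₖ₋₁ + qₖ₋₂ (with p₋₁=1, p₋₂=0, q₋₁=0, q₋₂=1):
  k=0: a=6, p=6, q=1
  k=1: a=2, p=13, q=2
  k=2: a=3, p=45, q=7

45/7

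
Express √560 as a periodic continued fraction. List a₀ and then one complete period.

[23; 1, 1, 1, 46]

a₀ = ⌊√560⌋ = 23.
With m₀=0, d₀=1 and mₖ₊₁ = dₖaₖ − mₖ, dₖ₊₁ = (n − mₖ₊₁²)/dₖ, aₖ₊₁ = ⌊(a₀+mₖ₊₁)/dₖ₊₁⌋:
  k=1: m=23, d=31, a=1
  k=2: m=8, d=16, a=1
  k=3: m=8, d=31, a=1
  k=4: m=23, d=1, a=46
d=1 and a=2a₀=46 at k=4, so the next step gives (m, d) = (23, 31) again — its k=1 value — and the period has length 4.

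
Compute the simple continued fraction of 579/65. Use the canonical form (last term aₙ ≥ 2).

[8; 1, 9, 1, 5]

579 = 8*65 + 59
65 = 1*59 + 6
59 = 9*6 + 5
6 = 1*5 + 1
5 = 5*1 + 0  (stop)
So 579/65 = [8; 1, 9, 1, 5].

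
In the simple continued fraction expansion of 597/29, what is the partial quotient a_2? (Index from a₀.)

597 = 20·29 + 17   →  a_0 = 20
29 = 1·17 + 12   →  a_1 = 1
17 = 1·12 + 5   →  a_2 = 1

1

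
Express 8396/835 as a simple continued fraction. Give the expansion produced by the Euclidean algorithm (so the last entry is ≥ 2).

8396 = 10*835 + 46
835 = 18*46 + 7
46 = 6*7 + 4
7 = 1*4 + 3
4 = 1*3 + 1
3 = 3*1 + 0  (stop)
So 8396/835 = [10; 18, 6, 1, 1, 3].

[10; 18, 6, 1, 1, 3]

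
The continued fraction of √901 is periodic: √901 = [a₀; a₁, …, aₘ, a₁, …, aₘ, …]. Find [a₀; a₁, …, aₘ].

a₀ = ⌊√901⌋ = 30.

[30; 60]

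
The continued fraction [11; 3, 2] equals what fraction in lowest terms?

79/7

Fold from the inside: start with 2/1.
  3 + 1/2 = 7/2
  11 + 2/7 = 79/7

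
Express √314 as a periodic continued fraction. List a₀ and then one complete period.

[17; 1, 2, 1, 1, 2, 1, 34]

a₀ = ⌊√314⌋ = 17.
With m₀=0, d₀=1 and mₖ₊₁ = dₖaₖ − mₖ, dₖ₊₁ = (n − mₖ₊₁²)/dₖ, aₖ₊₁ = ⌊(a₀+mₖ₊₁)/dₖ₊₁⌋:
  k=1: m=17, d=25, a=1
  k=2: m=8, d=10, a=2
  k=3: m=12, d=17, a=1
  k=4: m=5, d=17, a=1
  k=5: m=12, d=10, a=2
  k=6: m=8, d=25, a=1
  k=7: m=17, d=1, a=34
d=1 and a=2a₀=34 at k=7, so the next step gives (m, d) = (17, 25) again — its k=1 value — and the period has length 7.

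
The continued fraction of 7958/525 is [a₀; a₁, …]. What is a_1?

7958 = 15·525 + 83   →  a_0 = 15
525 = 6·83 + 27   →  a_1 = 6

6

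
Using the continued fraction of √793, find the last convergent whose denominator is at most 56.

704/25

√793 = [28; 6, 4, 6, 56, …] (period length 4).
Convergents:
  p_0/q_0 = 28/1
  p_1/q_1 = 169/6
  p_2/q_2 = 704/25
  p_3/q_3 = 4393/156
q_2 = 25 ≤ 56 < 156 = q_3, so the answer is 704/25.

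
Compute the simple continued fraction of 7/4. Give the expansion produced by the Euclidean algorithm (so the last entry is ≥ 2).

[1; 1, 3]

7 = 1×4 + 3
4 = 1×3 + 1
3 = 3×1 + 0  (stop)
So 7/4 = [1; 1, 3].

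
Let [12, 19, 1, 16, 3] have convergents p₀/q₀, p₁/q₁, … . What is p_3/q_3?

4085/339

Using pₖ = aₖpₖ₋₁ + pₖ₋₂, qₖ = aₖqₖ₋₁ + qₖ₋₂ (with p₋₁=1, p₋₂=0, q₋₁=0, q₋₂=1):
  k=0: a=12, p=12, q=1
  k=1: a=19, p=229, q=19
  k=2: a=1, p=241, q=20
  k=3: a=16, p=4085, q=339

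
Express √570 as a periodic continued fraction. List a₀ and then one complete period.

a₀ = ⌊√570⌋ = 23.

[23; 1, 6, 1, 46]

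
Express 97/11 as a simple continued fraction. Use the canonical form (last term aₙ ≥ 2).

97 = 8×11 + 9
11 = 1×9 + 2
9 = 4×2 + 1
2 = 2×1 + 0  (stop)
So 97/11 = [8; 1, 4, 2].

[8; 1, 4, 2]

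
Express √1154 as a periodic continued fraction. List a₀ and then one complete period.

[33; 1, 32, 1, 66]

a₀ = ⌊√1154⌋ = 33.
With m₀=0, d₀=1 and mₖ₊₁ = dₖaₖ − mₖ, dₖ₊₁ = (n − mₖ₊₁²)/dₖ, aₖ₊₁ = ⌊(a₀+mₖ₊₁)/dₖ₊₁⌋:
  k=1: m=33, d=65, a=1
  k=2: m=32, d=2, a=32
  k=3: m=32, d=65, a=1
  k=4: m=33, d=1, a=66
d=1 and a=2a₀=66 at k=4, so the next step gives (m, d) = (33, 65) again — its k=1 value — and the period has length 4.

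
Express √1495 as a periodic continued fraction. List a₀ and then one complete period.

[38; 1, 1, 1, 76]

a₀ = ⌊√1495⌋ = 38.
With m₀=0, d₀=1 and mₖ₊₁ = dₖaₖ − mₖ, dₖ₊₁ = (n − mₖ₊₁²)/dₖ, aₖ₊₁ = ⌊(a₀+mₖ₊₁)/dₖ₊₁⌋:
  k=1: m=38, d=51, a=1
  k=2: m=13, d=26, a=1
  k=3: m=13, d=51, a=1
  k=4: m=38, d=1, a=76
d=1 and a=2a₀=76 at k=4, so the next step gives (m, d) = (38, 51) again — its k=1 value — and the period has length 4.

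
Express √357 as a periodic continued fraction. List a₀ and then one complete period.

[18; 1, 8, 2, 8, 1, 36]

a₀ = ⌊√357⌋ = 18.
With m₀=0, d₀=1 and mₖ₊₁ = dₖaₖ − mₖ, dₖ₊₁ = (n − mₖ₊₁²)/dₖ, aₖ₊₁ = ⌊(a₀+mₖ₊₁)/dₖ₊₁⌋:
  k=1: m=18, d=33, a=1
  k=2: m=15, d=4, a=8
  k=3: m=17, d=17, a=2
  k=4: m=17, d=4, a=8
  k=5: m=15, d=33, a=1
  k=6: m=18, d=1, a=36
d=1 and a=2a₀=36 at k=6, so the next step gives (m, d) = (18, 33) again — its k=1 value — and the period has length 6.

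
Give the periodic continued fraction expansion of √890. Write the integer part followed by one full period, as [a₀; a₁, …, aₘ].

a₀ = ⌊√890⌋ = 29.
With m₀=0, d₀=1 and mₖ₊₁ = dₖaₖ − mₖ, dₖ₊₁ = (n − mₖ₊₁²)/dₖ, aₖ₊₁ = ⌊(a₀+mₖ₊₁)/dₖ₊₁⌋:
  k=1: m=29, d=49, a=1
  k=2: m=20, d=10, a=4
  k=3: m=20, d=49, a=1
  k=4: m=29, d=1, a=58
d=1 and a=2a₀=58 at k=4, so the next step gives (m, d) = (29, 49) again — its k=1 value — and the period has length 4.

[29; 1, 4, 1, 58]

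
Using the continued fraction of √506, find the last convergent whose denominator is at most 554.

4049/180

√506 = [22; 2, 44, …] (period length 2).
Convergents:
  p_0/q_0 = 22/1
  p_1/q_1 = 45/2
  p_2/q_2 = 2002/89
  p_3/q_3 = 4049/180
  p_4/q_4 = 180158/8009
q_3 = 180 ≤ 554 < 8009 = q_4, so the answer is 4049/180.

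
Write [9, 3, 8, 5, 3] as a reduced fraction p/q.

Using pₖ = aₖpₖ₋₁ + pₖ₋₂ and qₖ = aₖqₖ₋₁ + qₖ₋₂:
  k=0: a=9, p=9, q=1
  k=1: a=3, p=28, q=3
  k=2: a=8, p=233, q=25
  k=3: a=5, p=1193, q=128
  k=4: a=3, p=3812, q=409

3812/409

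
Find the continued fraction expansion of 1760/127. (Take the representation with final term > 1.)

[13; 1, 6, 18]

1760 = 13·127 + 109
127 = 1·109 + 18
109 = 6·18 + 1
18 = 18·1 + 0  (stop)
So 1760/127 = [13; 1, 6, 18].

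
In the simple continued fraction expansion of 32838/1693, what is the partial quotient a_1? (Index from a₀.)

32838 = 19·1693 + 671   →  a_0 = 19
1693 = 2·671 + 351   →  a_1 = 2

2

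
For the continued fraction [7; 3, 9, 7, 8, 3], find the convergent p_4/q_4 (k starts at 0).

11861/1620

Using pₖ = aₖpₖ₋₁ + pₖ₋₂, qₖ = aₖqₖ₋₁ + qₖ₋₂ (with p₋₁=1, p₋₂=0, q₋₁=0, q₋₂=1):
  k=0: a=7, p=7, q=1
  k=1: a=3, p=22, q=3
  k=2: a=9, p=205, q=28
  k=3: a=7, p=1457, q=199
  k=4: a=8, p=11861, q=1620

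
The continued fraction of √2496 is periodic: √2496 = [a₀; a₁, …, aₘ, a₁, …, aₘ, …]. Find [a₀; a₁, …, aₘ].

a₀ = ⌊√2496⌋ = 49.
With m₀=0, d₀=1 and mₖ₊₁ = dₖaₖ − mₖ, dₖ₊₁ = (n − mₖ₊₁²)/dₖ, aₖ₊₁ = ⌊(a₀+mₖ₊₁)/dₖ₊₁⌋:
  k=1: m=49, d=95, a=1
  k=2: m=46, d=4, a=23
  k=3: m=46, d=95, a=1
  k=4: m=49, d=1, a=98
d=1 and a=2a₀=98 at k=4, so the next step gives (m, d) = (49, 95) again — its k=1 value — and the period has length 4.

[49; 1, 23, 1, 98]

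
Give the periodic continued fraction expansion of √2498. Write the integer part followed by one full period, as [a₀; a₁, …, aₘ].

[49; 1, 48, 1, 98]

a₀ = ⌊√2498⌋ = 49.
With m₀=0, d₀=1 and mₖ₊₁ = dₖaₖ − mₖ, dₖ₊₁ = (n − mₖ₊₁²)/dₖ, aₖ₊₁ = ⌊(a₀+mₖ₊₁)/dₖ₊₁⌋:
  k=1: m=49, d=97, a=1
  k=2: m=48, d=2, a=48
  k=3: m=48, d=97, a=1
  k=4: m=49, d=1, a=98
d=1 and a=2a₀=98 at k=4, so the next step gives (m, d) = (49, 97) again — its k=1 value — and the period has length 4.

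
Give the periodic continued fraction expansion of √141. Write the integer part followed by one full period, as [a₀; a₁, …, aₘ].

a₀ = ⌊√141⌋ = 11.
With m₀=0, d₀=1 and mₖ₊₁ = dₖaₖ − mₖ, dₖ₊₁ = (n − mₖ₊₁²)/dₖ, aₖ₊₁ = ⌊(a₀+mₖ₊₁)/dₖ₊₁⌋:
  k=1: m=11, d=20, a=1
  k=2: m=9, d=3, a=6
  k=3: m=9, d=20, a=1
  k=4: m=11, d=1, a=22
d=1 and a=2a₀=22 at k=4, so the next step gives (m, d) = (11, 20) again — its k=1 value — and the period has length 4.

[11; 1, 6, 1, 22]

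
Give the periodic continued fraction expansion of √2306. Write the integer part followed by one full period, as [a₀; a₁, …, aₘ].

a₀ = ⌊√2306⌋ = 48.

[48; 48, 96]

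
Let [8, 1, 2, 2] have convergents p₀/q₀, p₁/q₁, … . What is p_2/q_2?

26/3

Using pₖ = aₖpₖ₋₁ + pₖ₋₂, qₖ = aₖqₖ₋₁ + qₖ₋₂ (with p₋₁=1, p₋₂=0, q₋₁=0, q₋₂=1):
  k=0: a=8, p=8, q=1
  k=1: a=1, p=9, q=1
  k=2: a=2, p=26, q=3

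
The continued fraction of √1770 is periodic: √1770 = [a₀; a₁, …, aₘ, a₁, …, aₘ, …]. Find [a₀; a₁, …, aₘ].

[42; 14, 84]

a₀ = ⌊√1770⌋ = 42.
With m₀=0, d₀=1 and mₖ₊₁ = dₖaₖ − mₖ, dₖ₊₁ = (n − mₖ₊₁²)/dₖ, aₖ₊₁ = ⌊(a₀+mₖ₊₁)/dₖ₊₁⌋:
  k=1: m=42, d=6, a=14
  k=2: m=42, d=1, a=84
d=1 and a=2a₀=84 at k=2, so the next step gives (m, d) = (42, 6) again — its k=1 value — and the period has length 2.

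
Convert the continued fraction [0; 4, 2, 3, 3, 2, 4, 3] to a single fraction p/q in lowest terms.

Using pₖ = aₖpₖ₋₁ + pₖ₋₂ and qₖ = aₖqₖ₋₁ + qₖ₋₂:
  k=0: a=0, p=0, q=1
  k=1: a=4, p=1, q=4
  k=2: a=2, p=2, q=9
  k=3: a=3, p=7, q=31
  k=4: a=3, p=23, q=102
  k=5: a=2, p=53, q=235
  k=6: a=4, p=235, q=1042
  k=7: a=3, p=758, q=3361

758/3361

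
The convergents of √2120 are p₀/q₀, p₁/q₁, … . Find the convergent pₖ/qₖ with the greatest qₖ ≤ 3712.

97474/2117

√2120 = [46; 23, 92, …] (period length 2).
Convergents:
  p_0/q_0 = 46/1
  p_1/q_1 = 1059/23
  p_2/q_2 = 97474/2117
  p_3/q_3 = 2242961/48714
q_2 = 2117 ≤ 3712 < 48714 = q_3, so the answer is 97474/2117.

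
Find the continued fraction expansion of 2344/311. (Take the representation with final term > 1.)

[7; 1, 1, 6, 3, 1, 5]

2344 = 7*311 + 167
311 = 1*167 + 144
167 = 1*144 + 23
144 = 6*23 + 6
23 = 3*6 + 5
6 = 1*5 + 1
5 = 5*1 + 0  (stop)
So 2344/311 = [7; 1, 1, 6, 3, 1, 5].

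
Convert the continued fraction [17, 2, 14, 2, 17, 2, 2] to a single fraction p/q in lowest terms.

93798/5365

Fold from the inside: start with 2/1.
  2 + 1/2 = 5/2
  17 + 2/5 = 87/5
  2 + 5/87 = 179/87
  14 + 87/179 = 2593/179
  2 + 179/2593 = 5365/2593
  17 + 2593/5365 = 93798/5365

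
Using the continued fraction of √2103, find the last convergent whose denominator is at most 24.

√2103 = [45; 1, 6, 15, 6, 1, 90, …] (period length 6).
Convergents:
  p_0/q_0 = 45/1
  p_1/q_1 = 46/1
  p_2/q_2 = 321/7
  p_3/q_3 = 4861/106
q_2 = 7 ≤ 24 < 106 = q_3, so the answer is 321/7.

321/7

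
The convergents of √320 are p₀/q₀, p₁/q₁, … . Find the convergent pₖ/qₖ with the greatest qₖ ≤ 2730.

46063/2575

√320 = [17; 1, 7, 1, 34, …] (period length 4).
Convergents:
  p_0/q_0 = 17/1
  p_1/q_1 = 18/1
  p_2/q_2 = 143/8
  p_3/q_3 = 161/9
  p_4/q_4 = 5617/314
  p_5/q_5 = 5778/323
  p_6/q_6 = 46063/2575
  p_7/q_7 = 51841/2898
q_6 = 2575 ≤ 2730 < 2898 = q_7, so the answer is 46063/2575.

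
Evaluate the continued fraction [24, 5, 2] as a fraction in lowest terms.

Fold from the inside: start with 2/1.
  5 + 1/2 = 11/2
  24 + 2/11 = 266/11

266/11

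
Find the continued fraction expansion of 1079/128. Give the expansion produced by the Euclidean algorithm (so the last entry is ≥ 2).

[8; 2, 3, 18]

1079 = 8×128 + 55
128 = 2×55 + 18
55 = 3×18 + 1
18 = 18×1 + 0  (stop)
So 1079/128 = [8; 2, 3, 18].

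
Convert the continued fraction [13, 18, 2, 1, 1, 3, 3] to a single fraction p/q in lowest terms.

14164/1085

Fold from the inside: start with 3/1.
  3 + 1/3 = 10/3
  1 + 3/10 = 13/10
  1 + 10/13 = 23/13
  2 + 13/23 = 59/23
  18 + 23/59 = 1085/59
  13 + 59/1085 = 14164/1085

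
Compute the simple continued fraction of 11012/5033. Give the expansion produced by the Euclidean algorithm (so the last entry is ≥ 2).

[2; 5, 3, 8, 5, 3, 2]

11012 = 2·5033 + 946
5033 = 5·946 + 303
946 = 3·303 + 37
303 = 8·37 + 7
37 = 5·7 + 2
7 = 3·2 + 1
2 = 2·1 + 0  (stop)
So 11012/5033 = [2; 5, 3, 8, 5, 3, 2].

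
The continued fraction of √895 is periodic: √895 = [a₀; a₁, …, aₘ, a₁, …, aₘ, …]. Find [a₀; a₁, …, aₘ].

[29; 1, 10, 1, 58]

a₀ = ⌊√895⌋ = 29.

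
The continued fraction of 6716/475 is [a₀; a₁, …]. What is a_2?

5

6716 = 14·475 + 66   →  a_0 = 14
475 = 7·66 + 13   →  a_1 = 7
66 = 5·13 + 1   →  a_2 = 5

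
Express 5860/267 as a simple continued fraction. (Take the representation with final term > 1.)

[21; 1, 18, 14]

5860 = 21·267 + 253
267 = 1·253 + 14
253 = 18·14 + 1
14 = 14·1 + 0  (stop)
So 5860/267 = [21; 1, 18, 14].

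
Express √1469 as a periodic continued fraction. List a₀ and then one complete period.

a₀ = ⌊√1469⌋ = 38.
With m₀=0, d₀=1 and mₖ₊₁ = dₖaₖ − mₖ, dₖ₊₁ = (n − mₖ₊₁²)/dₖ, aₖ₊₁ = ⌊(a₀+mₖ₊₁)/dₖ₊₁⌋:
  k=1: m=38, d=25, a=3
  k=2: m=37, d=4, a=18
  k=3: m=35, d=61, a=1
  k=4: m=26, d=13, a=4
  k=5: m=26, d=61, a=1
  k=6: m=35, d=4, a=18
  k=7: m=37, d=25, a=3
  k=8: m=38, d=1, a=76
d=1 and a=2a₀=76 at k=8, so the next step gives (m, d) = (38, 25) again — its k=1 value — and the period has length 8.

[38; 3, 18, 1, 4, 1, 18, 3, 76]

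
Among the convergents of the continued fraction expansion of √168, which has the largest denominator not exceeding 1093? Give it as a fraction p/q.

√168 = [12; 1, 24, …] (period length 2).
Convergents:
  p_0/q_0 = 12/1
  p_1/q_1 = 13/1
  p_2/q_2 = 324/25
  p_3/q_3 = 337/26
  p_4/q_4 = 8412/649
  p_5/q_5 = 8749/675
  p_6/q_6 = 218388/16849
q_5 = 675 ≤ 1093 < 16849 = q_6, so the answer is 8749/675.

8749/675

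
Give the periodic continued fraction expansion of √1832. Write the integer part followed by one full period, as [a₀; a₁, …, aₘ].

a₀ = ⌊√1832⌋ = 42.
With m₀=0, d₀=1 and mₖ₊₁ = dₖaₖ − mₖ, dₖ₊₁ = (n − mₖ₊₁²)/dₖ, aₖ₊₁ = ⌊(a₀+mₖ₊₁)/dₖ₊₁⌋:
  k=1: m=42, d=68, a=1
  k=2: m=26, d=17, a=4
  k=3: m=42, d=4, a=21
  k=4: m=42, d=17, a=4
  k=5: m=26, d=68, a=1
  k=6: m=42, d=1, a=84
d=1 and a=2a₀=84 at k=6, so the next step gives (m, d) = (42, 68) again — its k=1 value — and the period has length 6.

[42; 1, 4, 21, 4, 1, 84]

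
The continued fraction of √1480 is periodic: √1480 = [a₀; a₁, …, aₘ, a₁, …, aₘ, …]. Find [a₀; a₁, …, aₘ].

a₀ = ⌊√1480⌋ = 38.

[38; 2, 8, 19, 8, 2, 76]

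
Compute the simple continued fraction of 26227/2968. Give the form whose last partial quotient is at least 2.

26227 = 8×2968 + 2483
2968 = 1×2483 + 485
2483 = 5×485 + 58
485 = 8×58 + 21
58 = 2×21 + 16
21 = 1×16 + 5
16 = 3×5 + 1
5 = 5×1 + 0  (stop)
So 26227/2968 = [8; 1, 5, 8, 2, 1, 3, 5].

[8; 1, 5, 8, 2, 1, 3, 5]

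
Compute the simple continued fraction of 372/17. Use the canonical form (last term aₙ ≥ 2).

[21; 1, 7, 2]

372 = 21·17 + 15
17 = 1·15 + 2
15 = 7·2 + 1
2 = 2·1 + 0  (stop)
So 372/17 = [21; 1, 7, 2].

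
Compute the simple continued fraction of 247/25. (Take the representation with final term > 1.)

[9; 1, 7, 3]

247 = 9*25 + 22
25 = 1*22 + 3
22 = 7*3 + 1
3 = 3*1 + 0  (stop)
So 247/25 = [9; 1, 7, 3].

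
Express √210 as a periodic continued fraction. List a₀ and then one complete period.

[14; 2, 28]

a₀ = ⌊√210⌋ = 14.
With m₀=0, d₀=1 and mₖ₊₁ = dₖaₖ − mₖ, dₖ₊₁ = (n − mₖ₊₁²)/dₖ, aₖ₊₁ = ⌊(a₀+mₖ₊₁)/dₖ₊₁⌋:
  k=1: m=14, d=14, a=2
  k=2: m=14, d=1, a=28
d=1 and a=2a₀=28 at k=2, so the next step gives (m, d) = (14, 14) again — its k=1 value — and the period has length 2.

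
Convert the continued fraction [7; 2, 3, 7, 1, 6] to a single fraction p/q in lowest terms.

2965/399

Using pₖ = aₖpₖ₋₁ + pₖ₋₂ and qₖ = aₖqₖ₋₁ + qₖ₋₂:
  k=0: a=7, p=7, q=1
  k=1: a=2, p=15, q=2
  k=2: a=3, p=52, q=7
  k=3: a=7, p=379, q=51
  k=4: a=1, p=431, q=58
  k=5: a=6, p=2965, q=399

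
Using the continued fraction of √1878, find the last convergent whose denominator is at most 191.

5677/131

√1878 = [43; 2, 1, 42, 1, 2, 86, …] (period length 6).
Convergents:
  p_0/q_0 = 43/1
  p_1/q_1 = 87/2
  p_2/q_2 = 130/3
  p_3/q_3 = 5547/128
  p_4/q_4 = 5677/131
  p_5/q_5 = 16901/390
q_4 = 131 ≤ 191 < 390 = q_5, so the answer is 5677/131.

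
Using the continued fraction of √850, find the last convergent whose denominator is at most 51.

379/13

√850 = [29; 6, 2, 6, 58, …] (period length 4).
Convergents:
  p_0/q_0 = 29/1
  p_1/q_1 = 175/6
  p_2/q_2 = 379/13
  p_3/q_3 = 2449/84
q_2 = 13 ≤ 51 < 84 = q_3, so the answer is 379/13.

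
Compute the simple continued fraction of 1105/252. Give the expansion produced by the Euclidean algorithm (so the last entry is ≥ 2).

1105 = 4*252 + 97
252 = 2*97 + 58
97 = 1*58 + 39
58 = 1*39 + 19
39 = 2*19 + 1
19 = 19*1 + 0  (stop)
So 1105/252 = [4; 2, 1, 1, 2, 19].

[4; 2, 1, 1, 2, 19]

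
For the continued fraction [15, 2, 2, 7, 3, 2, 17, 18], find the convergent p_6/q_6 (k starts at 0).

Using pₖ = aₖpₖ₋₁ + pₖ₋₂, qₖ = aₖqₖ₋₁ + qₖ₋₂ (with p₋₁=1, p₋₂=0, q₋₁=0, q₋₂=1):
  k=0: a=15, p=15, q=1
  k=1: a=2, p=31, q=2
  k=2: a=2, p=77, q=5
  k=3: a=7, p=570, q=37
  k=4: a=3, p=1787, q=116
  k=5: a=2, p=4144, q=269
  k=6: a=17, p=72235, q=4689

72235/4689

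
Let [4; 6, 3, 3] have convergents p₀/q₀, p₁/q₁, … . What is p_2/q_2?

Using pₖ = aₖpₖ₋₁ + pₖ₋₂, qₖ = aₖqₖ₋₁ + qₖ₋₂ (with p₋₁=1, p₋₂=0, q₋₁=0, q₋₂=1):
  k=0: a=4, p=4, q=1
  k=1: a=6, p=25, q=6
  k=2: a=3, p=79, q=19

79/19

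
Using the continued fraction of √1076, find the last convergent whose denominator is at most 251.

2657/81

√1076 = [32; 1, 4, 16, 4, 1, 64, …] (period length 6).
Convergents:
  p_0/q_0 = 32/1
  p_1/q_1 = 33/1
  p_2/q_2 = 164/5
  p_3/q_3 = 2657/81
  p_4/q_4 = 10792/329
q_3 = 81 ≤ 251 < 329 = q_4, so the answer is 2657/81.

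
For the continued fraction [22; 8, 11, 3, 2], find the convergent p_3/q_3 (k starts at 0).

6084/275

Using pₖ = aₖpₖ₋₁ + pₖ₋₂, qₖ = aₖqₖ₋₁ + qₖ₋₂ (with p₋₁=1, p₋₂=0, q₋₁=0, q₋₂=1):
  k=0: a=22, p=22, q=1
  k=1: a=8, p=177, q=8
  k=2: a=11, p=1969, q=89
  k=3: a=3, p=6084, q=275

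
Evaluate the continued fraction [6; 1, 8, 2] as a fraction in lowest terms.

131/19

Using pₖ = aₖpₖ₋₁ + pₖ₋₂ and qₖ = aₖqₖ₋₁ + qₖ₋₂:
  k=0: a=6, p=6, q=1
  k=1: a=1, p=7, q=1
  k=2: a=8, p=62, q=9
  k=3: a=2, p=131, q=19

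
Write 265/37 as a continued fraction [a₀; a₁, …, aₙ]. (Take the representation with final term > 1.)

265 = 7·37 + 6
37 = 6·6 + 1
6 = 6·1 + 0  (stop)
So 265/37 = [7; 6, 6].

[7; 6, 6]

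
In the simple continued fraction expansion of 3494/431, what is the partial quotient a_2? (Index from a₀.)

2

3494 = 8·431 + 46   →  a_0 = 8
431 = 9·46 + 17   →  a_1 = 9
46 = 2·17 + 12   →  a_2 = 2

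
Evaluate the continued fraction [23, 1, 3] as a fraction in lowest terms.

95/4

Using pₖ = aₖpₖ₋₁ + pₖ₋₂ and qₖ = aₖqₖ₋₁ + qₖ₋₂:
  k=0: a=23, p=23, q=1
  k=1: a=1, p=24, q=1
  k=2: a=3, p=95, q=4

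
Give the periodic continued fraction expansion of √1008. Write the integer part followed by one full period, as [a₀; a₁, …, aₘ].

[31; 1, 2, 1, 62]

a₀ = ⌊√1008⌋ = 31.
With m₀=0, d₀=1 and mₖ₊₁ = dₖaₖ − mₖ, dₖ₊₁ = (n − mₖ₊₁²)/dₖ, aₖ₊₁ = ⌊(a₀+mₖ₊₁)/dₖ₊₁⌋:
  k=1: m=31, d=47, a=1
  k=2: m=16, d=16, a=2
  k=3: m=16, d=47, a=1
  k=4: m=31, d=1, a=62
d=1 and a=2a₀=62 at k=4, so the next step gives (m, d) = (31, 47) again — its k=1 value — and the period has length 4.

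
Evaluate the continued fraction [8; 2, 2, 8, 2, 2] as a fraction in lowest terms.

Using pₖ = aₖpₖ₋₁ + pₖ₋₂ and qₖ = aₖqₖ₋₁ + qₖ₋₂:
  k=0: a=8, p=8, q=1
  k=1: a=2, p=17, q=2
  k=2: a=2, p=42, q=5
  k=3: a=8, p=353, q=42
  k=4: a=2, p=748, q=89
  k=5: a=2, p=1849, q=220

1849/220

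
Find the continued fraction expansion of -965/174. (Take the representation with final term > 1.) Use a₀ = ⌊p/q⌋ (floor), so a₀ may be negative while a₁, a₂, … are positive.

-965 = -6×174 + 79
174 = 2×79 + 16
79 = 4×16 + 15
16 = 1×15 + 1
15 = 15×1 + 0  (stop)
So -965/174 = [-6; 2, 4, 1, 15].

[-6; 2, 4, 1, 15]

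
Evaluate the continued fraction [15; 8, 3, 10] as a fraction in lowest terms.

Fold from the inside: start with 10/1.
  3 + 1/10 = 31/10
  8 + 10/31 = 258/31
  15 + 31/258 = 3901/258

3901/258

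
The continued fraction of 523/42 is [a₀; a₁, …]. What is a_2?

4

523 = 12·42 + 19   →  a_0 = 12
42 = 2·19 + 4   →  a_1 = 2
19 = 4·4 + 3   →  a_2 = 4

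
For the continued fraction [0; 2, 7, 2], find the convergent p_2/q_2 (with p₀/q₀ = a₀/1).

Using pₖ = aₖpₖ₋₁ + pₖ₋₂, qₖ = aₖqₖ₋₁ + qₖ₋₂ (with p₋₁=1, p₋₂=0, q₋₁=0, q₋₂=1):
  k=0: a=0, p=0, q=1
  k=1: a=2, p=1, q=2
  k=2: a=7, p=7, q=15

7/15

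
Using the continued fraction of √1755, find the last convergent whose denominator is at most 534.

√1755 = [41; 1, 8, 3, 8, 1, 82, …] (period length 6).
Convergents:
  p_0/q_0 = 41/1
  p_1/q_1 = 42/1
  p_2/q_2 = 377/9
  p_3/q_3 = 1173/28
  p_4/q_4 = 9761/233
  p_5/q_5 = 10934/261
  p_6/q_6 = 906349/21635
q_5 = 261 ≤ 534 < 21635 = q_6, so the answer is 10934/261.

10934/261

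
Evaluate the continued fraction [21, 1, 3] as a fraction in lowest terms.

87/4

Fold from the inside: start with 3/1.
  1 + 1/3 = 4/3
  21 + 3/4 = 87/4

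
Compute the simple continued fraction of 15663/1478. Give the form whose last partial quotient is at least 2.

[10; 1, 1, 2, 15, 6, 3]

15663 = 10·1478 + 883
1478 = 1·883 + 595
883 = 1·595 + 288
595 = 2·288 + 19
288 = 15·19 + 3
19 = 6·3 + 1
3 = 3·1 + 0  (stop)
So 15663/1478 = [10; 1, 1, 2, 15, 6, 3].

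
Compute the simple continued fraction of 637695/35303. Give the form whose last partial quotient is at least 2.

[18; 15, 1, 3, 19, 14, 2]

637695 = 18·35303 + 2241
35303 = 15·2241 + 1688
2241 = 1·1688 + 553
1688 = 3·553 + 29
553 = 19·29 + 2
29 = 14·2 + 1
2 = 2·1 + 0  (stop)
So 637695/35303 = [18; 15, 1, 3, 19, 14, 2].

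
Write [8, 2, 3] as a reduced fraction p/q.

Fold from the inside: start with 3/1.
  2 + 1/3 = 7/3
  8 + 3/7 = 59/7

59/7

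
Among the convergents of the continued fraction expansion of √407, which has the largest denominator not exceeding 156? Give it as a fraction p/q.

√407 = [20; 5, 1, 2, 1, 5, 40, …] (period length 6).
Convergents:
  p_0/q_0 = 20/1
  p_1/q_1 = 101/5
  p_2/q_2 = 121/6
  p_3/q_3 = 343/17
  p_4/q_4 = 464/23
  p_5/q_5 = 2663/132
  p_6/q_6 = 106984/5303
q_5 = 132 ≤ 156 < 5303 = q_6, so the answer is 2663/132.

2663/132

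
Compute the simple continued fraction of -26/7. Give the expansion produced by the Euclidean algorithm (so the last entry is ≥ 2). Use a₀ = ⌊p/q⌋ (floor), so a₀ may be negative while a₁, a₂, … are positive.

[-4; 3, 2]

-26 = -4·7 + 2
7 = 3·2 + 1
2 = 2·1 + 0  (stop)
So -26/7 = [-4; 3, 2].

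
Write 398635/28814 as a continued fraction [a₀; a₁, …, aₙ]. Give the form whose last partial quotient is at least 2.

398635 = 13·28814 + 24053
28814 = 1·24053 + 4761
24053 = 5·4761 + 248
4761 = 19·248 + 49
248 = 5·49 + 3
49 = 16·3 + 1
3 = 3·1 + 0  (stop)
So 398635/28814 = [13; 1, 5, 19, 5, 16, 3].

[13; 1, 5, 19, 5, 16, 3]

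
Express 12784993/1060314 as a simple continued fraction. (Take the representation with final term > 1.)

[12; 17, 3, 7, 15, 14, 13]

12784993 = 12·1060314 + 61225
1060314 = 17·61225 + 19489
61225 = 3·19489 + 2758
19489 = 7·2758 + 183
2758 = 15·183 + 13
183 = 14·13 + 1
13 = 13·1 + 0  (stop)
So 12784993/1060314 = [12; 17, 3, 7, 15, 14, 13].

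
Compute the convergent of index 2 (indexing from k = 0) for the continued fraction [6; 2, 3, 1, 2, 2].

45/7

Using pₖ = aₖpₖ₋₁ + pₖ₋₂, qₖ = aₖqₖ₋₁ + qₖ₋₂ (with p₋₁=1, p₋₂=0, q₋₁=0, q₋₂=1):
  k=0: a=6, p=6, q=1
  k=1: a=2, p=13, q=2
  k=2: a=3, p=45, q=7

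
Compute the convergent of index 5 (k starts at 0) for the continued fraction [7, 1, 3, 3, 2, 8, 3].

1965/253

Using pₖ = aₖpₖ₋₁ + pₖ₋₂, qₖ = aₖqₖ₋₁ + qₖ₋₂ (with p₋₁=1, p₋₂=0, q₋₁=0, q₋₂=1):
  k=0: a=7, p=7, q=1
  k=1: a=1, p=8, q=1
  k=2: a=3, p=31, q=4
  k=3: a=3, p=101, q=13
  k=4: a=2, p=233, q=30
  k=5: a=8, p=1965, q=253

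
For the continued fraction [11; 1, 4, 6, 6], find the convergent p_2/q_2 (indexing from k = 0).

Using pₖ = aₖpₖ₋₁ + pₖ₋₂, qₖ = aₖqₖ₋₁ + qₖ₋₂ (with p₋₁=1, p₋₂=0, q₋₁=0, q₋₂=1):
  k=0: a=11, p=11, q=1
  k=1: a=1, p=12, q=1
  k=2: a=4, p=59, q=5

59/5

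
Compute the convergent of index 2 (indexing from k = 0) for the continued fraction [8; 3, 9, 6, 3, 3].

Using pₖ = aₖpₖ₋₁ + pₖ₋₂, qₖ = aₖqₖ₋₁ + qₖ₋₂ (with p₋₁=1, p₋₂=0, q₋₁=0, q₋₂=1):
  k=0: a=8, p=8, q=1
  k=1: a=3, p=25, q=3
  k=2: a=9, p=233, q=28

233/28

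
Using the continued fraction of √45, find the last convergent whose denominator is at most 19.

114/17

√45 = [6; 1, 2, 2, 2, 1, 12, …] (period length 6).
Convergents:
  p_0/q_0 = 6/1
  p_1/q_1 = 7/1
  p_2/q_2 = 20/3
  p_3/q_3 = 47/7
  p_4/q_4 = 114/17
  p_5/q_5 = 161/24
q_4 = 17 ≤ 19 < 24 = q_5, so the answer is 114/17.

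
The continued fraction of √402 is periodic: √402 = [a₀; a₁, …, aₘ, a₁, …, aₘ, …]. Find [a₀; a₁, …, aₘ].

a₀ = ⌊√402⌋ = 20.
With m₀=0, d₀=1 and mₖ₊₁ = dₖaₖ − mₖ, dₖ₊₁ = (n − mₖ₊₁²)/dₖ, aₖ₊₁ = ⌊(a₀+mₖ₊₁)/dₖ₊₁⌋:
  k=1: m=20, d=2, a=20
  k=2: m=20, d=1, a=40
d=1 and a=2a₀=40 at k=2, so the next step gives (m, d) = (20, 2) again — its k=1 value — and the period has length 2.

[20; 20, 40]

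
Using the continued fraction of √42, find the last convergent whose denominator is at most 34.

√42 = [6; 2, 12, …] (period length 2).
Convergents:
  p_0/q_0 = 6/1
  p_1/q_1 = 13/2
  p_2/q_2 = 162/25
  p_3/q_3 = 337/52
q_2 = 25 ≤ 34 < 52 = q_3, so the answer is 162/25.

162/25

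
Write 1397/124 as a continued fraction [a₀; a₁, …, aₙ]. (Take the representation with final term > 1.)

1397 = 11×124 + 33
124 = 3×33 + 25
33 = 1×25 + 8
25 = 3×8 + 1
8 = 8×1 + 0  (stop)
So 1397/124 = [11; 3, 1, 3, 8].

[11; 3, 1, 3, 8]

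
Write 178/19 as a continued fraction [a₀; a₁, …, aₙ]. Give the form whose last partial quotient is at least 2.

[9; 2, 1, 2, 2]

178 = 9*19 + 7
19 = 2*7 + 5
7 = 1*5 + 2
5 = 2*2 + 1
2 = 2*1 + 0  (stop)
So 178/19 = [9; 2, 1, 2, 2].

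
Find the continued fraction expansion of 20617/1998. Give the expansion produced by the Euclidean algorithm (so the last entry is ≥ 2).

20617 = 10·1998 + 637
1998 = 3·637 + 87
637 = 7·87 + 28
87 = 3·28 + 3
28 = 9·3 + 1
3 = 3·1 + 0  (stop)
So 20617/1998 = [10; 3, 7, 3, 9, 3].

[10; 3, 7, 3, 9, 3]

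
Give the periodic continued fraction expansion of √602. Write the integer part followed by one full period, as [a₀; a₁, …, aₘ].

a₀ = ⌊√602⌋ = 24.
With m₀=0, d₀=1 and mₖ₊₁ = dₖaₖ − mₖ, dₖ₊₁ = (n − mₖ₊₁²)/dₖ, aₖ₊₁ = ⌊(a₀+mₖ₊₁)/dₖ₊₁⌋:
  k=1: m=24, d=26, a=1
  k=2: m=2, d=23, a=1
  k=3: m=21, d=7, a=6
  k=4: m=21, d=23, a=1
  k=5: m=2, d=26, a=1
  k=6: m=24, d=1, a=48
d=1 and a=2a₀=48 at k=6, so the next step gives (m, d) = (24, 26) again — its k=1 value — and the period has length 6.

[24; 1, 1, 6, 1, 1, 48]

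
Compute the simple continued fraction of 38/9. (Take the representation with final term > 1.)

38 = 4·9 + 2
9 = 4·2 + 1
2 = 2·1 + 0  (stop)
So 38/9 = [4; 4, 2].

[4; 4, 2]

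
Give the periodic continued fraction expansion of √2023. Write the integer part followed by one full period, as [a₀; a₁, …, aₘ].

[44; 1, 43, 1, 88]

a₀ = ⌊√2023⌋ = 44.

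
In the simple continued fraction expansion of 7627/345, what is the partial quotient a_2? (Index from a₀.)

7627 = 22·345 + 37   →  a_0 = 22
345 = 9·37 + 12   →  a_1 = 9
37 = 3·12 + 1   →  a_2 = 3

3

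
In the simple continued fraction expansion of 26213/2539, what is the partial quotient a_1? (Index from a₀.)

26213 = 10·2539 + 823   →  a_0 = 10
2539 = 3·823 + 70   →  a_1 = 3

3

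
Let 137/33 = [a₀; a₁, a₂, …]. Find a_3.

1

137 = 4·33 + 5   →  a_0 = 4
33 = 6·5 + 3   →  a_1 = 6
5 = 1·3 + 2   →  a_2 = 1
3 = 1·2 + 1   →  a_3 = 1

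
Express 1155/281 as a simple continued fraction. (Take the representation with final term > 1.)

1155 = 4·281 + 31
281 = 9·31 + 2
31 = 15·2 + 1
2 = 2·1 + 0  (stop)
So 1155/281 = [4; 9, 15, 2].

[4; 9, 15, 2]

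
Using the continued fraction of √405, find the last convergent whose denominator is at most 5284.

51841/2576

√405 = [20; 8, 40, …] (period length 2).
Convergents:
  p_0/q_0 = 20/1
  p_1/q_1 = 161/8
  p_2/q_2 = 6460/321
  p_3/q_3 = 51841/2576
  p_4/q_4 = 2080100/103361
q_3 = 2576 ≤ 5284 < 103361 = q_4, so the answer is 51841/2576.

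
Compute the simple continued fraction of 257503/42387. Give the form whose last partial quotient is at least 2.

257503 = 6·42387 + 3181
42387 = 13·3181 + 1034
3181 = 3·1034 + 79
1034 = 13·79 + 7
79 = 11·7 + 2
7 = 3·2 + 1
2 = 2·1 + 0  (stop)
So 257503/42387 = [6; 13, 3, 13, 11, 3, 2].

[6; 13, 3, 13, 11, 3, 2]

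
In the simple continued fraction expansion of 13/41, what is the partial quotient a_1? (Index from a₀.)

13 = 0·41 + 13   →  a_0 = 0
41 = 3·13 + 2   →  a_1 = 3

3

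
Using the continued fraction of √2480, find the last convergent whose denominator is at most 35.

249/5

√2480 = [49; 1, 3, 1, 98, …] (period length 4).
Convergents:
  p_0/q_0 = 49/1
  p_1/q_1 = 50/1
  p_2/q_2 = 199/4
  p_3/q_3 = 249/5
  p_4/q_4 = 24601/494
q_3 = 5 ≤ 35 < 494 = q_4, so the answer is 249/5.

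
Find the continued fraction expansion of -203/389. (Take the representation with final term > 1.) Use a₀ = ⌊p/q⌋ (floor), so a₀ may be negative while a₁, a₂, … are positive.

-203 = -1×389 + 186
389 = 2×186 + 17
186 = 10×17 + 16
17 = 1×16 + 1
16 = 16×1 + 0  (stop)
So -203/389 = [-1; 2, 10, 1, 16].

[-1; 2, 10, 1, 16]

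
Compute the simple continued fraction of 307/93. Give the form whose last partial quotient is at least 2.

307 = 3*93 + 28
93 = 3*28 + 9
28 = 3*9 + 1
9 = 9*1 + 0  (stop)
So 307/93 = [3; 3, 3, 9].

[3; 3, 3, 9]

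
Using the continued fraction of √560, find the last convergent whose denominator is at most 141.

3313/140

√560 = [23; 1, 1, 1, 46, …] (period length 4).
Convergents:
  p_0/q_0 = 23/1
  p_1/q_1 = 24/1
  p_2/q_2 = 47/2
  p_3/q_3 = 71/3
  p_4/q_4 = 3313/140
  p_5/q_5 = 3384/143
q_4 = 140 ≤ 141 < 143 = q_5, so the answer is 3313/140.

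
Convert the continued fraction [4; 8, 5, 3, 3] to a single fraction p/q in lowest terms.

1789/434

Using pₖ = aₖpₖ₋₁ + pₖ₋₂ and qₖ = aₖqₖ₋₁ + qₖ₋₂:
  k=0: a=4, p=4, q=1
  k=1: a=8, p=33, q=8
  k=2: a=5, p=169, q=41
  k=3: a=3, p=540, q=131
  k=4: a=3, p=1789, q=434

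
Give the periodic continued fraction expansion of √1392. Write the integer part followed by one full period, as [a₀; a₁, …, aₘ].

[37; 3, 4, 3, 74]

a₀ = ⌊√1392⌋ = 37.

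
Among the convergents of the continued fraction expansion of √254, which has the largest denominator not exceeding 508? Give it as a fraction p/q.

7889/495

√254 = [15; 1, 14, 1, 30, …] (period length 4).
Convergents:
  p_0/q_0 = 15/1
  p_1/q_1 = 16/1
  p_2/q_2 = 239/15
  p_3/q_3 = 255/16
  p_4/q_4 = 7889/495
  p_5/q_5 = 8144/511
q_4 = 495 ≤ 508 < 511 = q_5, so the answer is 7889/495.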